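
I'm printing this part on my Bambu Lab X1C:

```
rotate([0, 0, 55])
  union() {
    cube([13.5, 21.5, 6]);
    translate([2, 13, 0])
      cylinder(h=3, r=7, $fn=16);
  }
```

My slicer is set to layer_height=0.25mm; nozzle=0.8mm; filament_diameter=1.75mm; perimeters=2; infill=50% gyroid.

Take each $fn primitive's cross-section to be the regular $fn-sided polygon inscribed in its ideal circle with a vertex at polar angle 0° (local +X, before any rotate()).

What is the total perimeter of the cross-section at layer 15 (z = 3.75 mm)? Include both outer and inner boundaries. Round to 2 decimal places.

70.00 mm

At z = 3.75 mm: the 13.5×21.5 cube contributes its full rectangle (perimeter 70.00 mm); the cylinder at (2, 13) is not intersected at this z (z outside [0, 3]); Taking the union: only the 13.5×21.5 cube is present, so the union is just that shape — boundary = 70.00 mm; (rotated 55° about Z; rotation is an isometry so areas/perimeters/island counts are preserved). Overall, the cross-section is a single solid region. Total boundary length (outer) = 70.00 mm.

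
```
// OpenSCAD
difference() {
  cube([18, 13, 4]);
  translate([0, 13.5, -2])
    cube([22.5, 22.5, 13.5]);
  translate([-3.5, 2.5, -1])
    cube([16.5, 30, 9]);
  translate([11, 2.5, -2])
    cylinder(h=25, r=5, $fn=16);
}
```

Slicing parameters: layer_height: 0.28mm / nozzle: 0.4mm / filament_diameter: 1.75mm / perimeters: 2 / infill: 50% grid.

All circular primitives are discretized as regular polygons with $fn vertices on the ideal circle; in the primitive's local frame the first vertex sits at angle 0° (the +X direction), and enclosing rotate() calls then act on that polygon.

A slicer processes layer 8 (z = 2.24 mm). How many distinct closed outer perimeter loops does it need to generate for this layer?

2

At z = 2.24 mm: the cube is present — its section is the full 18×13 rectangle; the 22.5×22.5 cube at (0, 13.5) contributes its full rectangle; the cube at (-3.5, 2.5) (footprint 16.5×30) is included at this height; the cylinder at (11, 2.5): section is a regular 16-gon, circumradius r=5; Taking the first minus the rest: starting from the 18×13 cube, the 22.5×22.5 cube at (0, 13.5) misses the remaining region (no effect); the 16.5×30 cube at (-3.5, 2.5) partially overlaps it — only the 136.50 mm² overlap (of its 495.00 mm²) is removed, clipping the outline; the r=5 cylinder at (11, 2.5) partially overlaps it — only the 33.13 mm² overlap (of its 76.54 mm²) is removed, clipping the outline — 2 connected regions. The result has 2 disconnected regions.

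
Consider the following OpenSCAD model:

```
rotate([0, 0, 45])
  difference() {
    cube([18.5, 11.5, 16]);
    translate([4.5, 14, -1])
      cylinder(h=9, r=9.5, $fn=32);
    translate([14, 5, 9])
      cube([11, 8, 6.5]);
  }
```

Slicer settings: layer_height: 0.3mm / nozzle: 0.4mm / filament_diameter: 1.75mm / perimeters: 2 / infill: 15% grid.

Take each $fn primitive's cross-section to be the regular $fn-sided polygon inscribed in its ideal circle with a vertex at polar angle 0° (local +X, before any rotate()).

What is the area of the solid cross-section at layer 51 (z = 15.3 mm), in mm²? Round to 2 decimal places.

At z = 15.3 mm: the 18.5×11.5 cube contributes its full rectangle (area 212.75 mm²); the cylinder at (4.5, 14) is not intersected at this z (z outside [-1, 8]); the cube at (14, 5) (footprint 11×8) is included at this height (area 88.00 mm²); Taking the first minus the rest: starting from the 18.5×11.5 cube (212.75 mm²), the 11×8 cube at (14, 5) partially overlaps it — only the 29.25 mm² overlap (of its 88.00 mm²) is removed, clipping the outline — area = 183.50 mm²; (whole slice rotated 45° about Z — lengths, areas and connectivity unchanged). Overall, the cross-section is a single solid region. Net area = 183.50 mm².

183.50 mm²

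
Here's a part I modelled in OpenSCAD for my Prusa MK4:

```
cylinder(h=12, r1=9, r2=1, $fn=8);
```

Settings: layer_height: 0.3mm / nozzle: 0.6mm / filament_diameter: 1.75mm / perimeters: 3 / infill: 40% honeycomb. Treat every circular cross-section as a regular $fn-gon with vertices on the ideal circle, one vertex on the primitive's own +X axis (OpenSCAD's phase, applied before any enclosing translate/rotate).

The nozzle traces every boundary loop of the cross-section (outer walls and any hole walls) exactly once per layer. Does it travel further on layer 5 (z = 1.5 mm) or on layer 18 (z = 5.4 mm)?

Layer 5 (z = 1.5): the cone: at t=0.125 of its height the radius interpolates to r₁+(r₂−r₁)t = 8.000, giving a regular 8-gon of that circumradius (perimeter = 2·8·8.000·sin(180°/8) = 48.98 mm). So its perimeter = 48.98 mm. Layer 18 (z = 5.4): the cone (r1=9→r2=1) has section circumradius 5.400 here — a regular 8-gon (perimeter = 2·8·5.400·sin(180°/8) = 33.06 mm). So its perimeter = 33.06 mm. Layer 5 is larger (48.98 vs 33.06 mm).

layer 5 (z = 1.5 mm)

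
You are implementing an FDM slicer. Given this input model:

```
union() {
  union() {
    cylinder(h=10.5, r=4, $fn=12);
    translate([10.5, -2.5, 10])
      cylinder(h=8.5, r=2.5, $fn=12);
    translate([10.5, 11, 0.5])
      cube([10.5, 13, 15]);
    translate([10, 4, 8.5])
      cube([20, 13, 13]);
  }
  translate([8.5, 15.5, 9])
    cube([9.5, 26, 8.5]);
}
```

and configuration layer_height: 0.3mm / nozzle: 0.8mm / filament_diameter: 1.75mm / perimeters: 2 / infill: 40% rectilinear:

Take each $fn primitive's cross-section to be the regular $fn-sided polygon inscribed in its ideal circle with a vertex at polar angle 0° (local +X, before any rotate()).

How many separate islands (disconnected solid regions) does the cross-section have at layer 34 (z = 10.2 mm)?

At z = 10.2 mm: the r=4 cylinder contributes a regular 12-gon of circumradius 4; the r=2.5 cylinder at (10.5, -2.5) contributes a regular 12-gon of circumradius 2.5; the 10.5×13 cube at (10.5, 11) contributes its full rectangle; the 20×13 cube at (10, 4) contributes its full rectangle; Taking the union: the regions partially overlap (shared area 63.00 mm²), so overlapping operands fuse into one piece — 3 connected regions; the cube at (8.5, 15.5) is present — its section is the full 9.5×26 rectangle; Combining (union): the regions partially overlap (shared area 64.50 mm²), so overlapping operands fuse into one piece — 3 connected regions. Overall, the cross-section has 3 separate islands. Island count = 3.

3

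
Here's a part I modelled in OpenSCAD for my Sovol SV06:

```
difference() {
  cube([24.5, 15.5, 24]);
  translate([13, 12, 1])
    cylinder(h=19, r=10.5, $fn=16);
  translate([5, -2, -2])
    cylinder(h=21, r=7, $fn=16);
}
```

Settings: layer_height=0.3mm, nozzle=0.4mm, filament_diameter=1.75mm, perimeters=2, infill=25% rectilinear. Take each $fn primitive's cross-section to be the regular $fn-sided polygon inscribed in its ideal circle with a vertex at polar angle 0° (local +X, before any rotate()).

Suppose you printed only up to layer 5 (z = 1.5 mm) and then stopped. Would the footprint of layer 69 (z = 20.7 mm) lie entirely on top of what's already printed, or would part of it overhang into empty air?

part overhangs

Compare the two slices. At z = 1.5: the cube is present — its section is the full 24.5×15.5 rectangle (area 379.75 mm²); the cylinder at (13, 12): section is a regular 16-gon, circumradius r=10.5 (area = (16/2)·10.500²·sin(360°/16) = 337.53 mm²); the cylinder at (5, -2): section is a regular 16-gon, circumradius r=7 (area = (16/2)·7.000²·sin(360°/16) = 150.01 mm²); After the difference (first − rest): starting from the 24.5×15.5 cube (379.75 mm²), the r=10.5 cylinder at (13, 12) partially overlaps it — only the 239.83 mm² overlap (of its 337.53 mm²) is removed, clipping the outline; the r=7 cylinder at (5, -2) partially overlaps it — only the 40.42 mm² overlap (of its 150.01 mm²) is removed, clipping the outline — area = 99.50 mm². At z = 20.7: the cube is present — its section is the full 24.5×15.5 rectangle (area 379.75 mm²); the cylinder at (13, 12) is absent (z outside [1, 20]); the cylinder at (5, -2) is not intersected at this z (z outside [-2, 19]); Subtracting the remaining from the first: none of the subtracted shapes is present at this height, so the 24.5×15.5 cube is unchanged — area = 379.75 mm². Checking containment: at z = 20.7 the cross-section extends beyond the z = 1.5 cross-section by about 280.25 mm².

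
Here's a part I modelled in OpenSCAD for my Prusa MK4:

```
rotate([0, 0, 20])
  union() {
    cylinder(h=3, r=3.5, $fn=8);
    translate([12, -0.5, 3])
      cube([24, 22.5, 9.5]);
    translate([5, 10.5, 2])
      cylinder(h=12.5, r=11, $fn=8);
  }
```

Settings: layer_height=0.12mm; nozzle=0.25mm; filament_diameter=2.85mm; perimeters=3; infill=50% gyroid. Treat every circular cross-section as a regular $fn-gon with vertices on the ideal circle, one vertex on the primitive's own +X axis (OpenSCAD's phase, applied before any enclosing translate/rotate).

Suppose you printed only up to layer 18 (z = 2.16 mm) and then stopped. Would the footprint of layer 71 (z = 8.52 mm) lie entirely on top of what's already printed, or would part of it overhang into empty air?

Compare the two slices. At z = 2.16: the cylinder: section is a regular 8-gon, circumradius r=3.5 (area = (8/2)·3.500²·sin(360°/8) = 34.65 mm²); the cube at (12, -0.5) is not intersected at this z (z outside [3, 12.5]); the cylinder at (5, 10.5): section is a regular 8-gon, circumradius r=11 (area = (8/2)·11.000²·sin(360°/8) = 342.24 mm²); Taking the union: the regions partially overlap — summed areas 376.89 mm² minus the doubly-counted overlap 7.95 mm² gives 368.94 mm² — area = 368.94 mm²; (rotated 20° about Z; rotation is an isometry so areas/perimeters/island counts are preserved). At z = 8.52: the cylinder does not reach this height (z outside [0, 3]); the cube at (12, -0.5) is present — its section is the full 24×22.5 rectangle (area 540.00 mm²); the r=11 cylinder at (5, 10.5) contributes a regular 8-gon of circumradius 11 (area = (8/2)·11.000²·sin(360°/8) = 342.24 mm²); Taking the union: the regions partially overlap — summed areas 882.24 mm² minus the doubly-counted overlap 37.42 mm² gives 844.82 mm² — area = 844.82 mm²; (whole slice rotated 20° about Z — lengths, areas and connectivity unchanged). Checking containment: at z = 8.52 the cross-section extends beyond the z = 2.16 cross-section by about 502.58 mm².

part overhangs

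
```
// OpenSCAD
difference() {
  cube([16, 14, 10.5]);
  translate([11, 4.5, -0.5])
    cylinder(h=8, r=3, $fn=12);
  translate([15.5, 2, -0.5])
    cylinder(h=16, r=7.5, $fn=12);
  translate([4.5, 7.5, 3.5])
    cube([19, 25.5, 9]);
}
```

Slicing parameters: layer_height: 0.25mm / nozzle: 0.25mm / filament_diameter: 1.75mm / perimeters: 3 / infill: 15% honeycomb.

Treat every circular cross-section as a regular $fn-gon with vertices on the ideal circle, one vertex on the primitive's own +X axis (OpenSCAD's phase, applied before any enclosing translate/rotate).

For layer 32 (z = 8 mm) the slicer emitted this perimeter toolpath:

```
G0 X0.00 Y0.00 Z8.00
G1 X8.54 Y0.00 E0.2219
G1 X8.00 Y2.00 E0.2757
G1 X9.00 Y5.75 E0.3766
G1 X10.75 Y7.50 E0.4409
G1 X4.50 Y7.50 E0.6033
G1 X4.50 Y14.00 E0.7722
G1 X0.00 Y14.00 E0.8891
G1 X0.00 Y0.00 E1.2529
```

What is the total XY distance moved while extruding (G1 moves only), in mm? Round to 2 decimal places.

48.22 mm

Sum the Euclidean lengths of each G1 segment: total = 48.22 mm.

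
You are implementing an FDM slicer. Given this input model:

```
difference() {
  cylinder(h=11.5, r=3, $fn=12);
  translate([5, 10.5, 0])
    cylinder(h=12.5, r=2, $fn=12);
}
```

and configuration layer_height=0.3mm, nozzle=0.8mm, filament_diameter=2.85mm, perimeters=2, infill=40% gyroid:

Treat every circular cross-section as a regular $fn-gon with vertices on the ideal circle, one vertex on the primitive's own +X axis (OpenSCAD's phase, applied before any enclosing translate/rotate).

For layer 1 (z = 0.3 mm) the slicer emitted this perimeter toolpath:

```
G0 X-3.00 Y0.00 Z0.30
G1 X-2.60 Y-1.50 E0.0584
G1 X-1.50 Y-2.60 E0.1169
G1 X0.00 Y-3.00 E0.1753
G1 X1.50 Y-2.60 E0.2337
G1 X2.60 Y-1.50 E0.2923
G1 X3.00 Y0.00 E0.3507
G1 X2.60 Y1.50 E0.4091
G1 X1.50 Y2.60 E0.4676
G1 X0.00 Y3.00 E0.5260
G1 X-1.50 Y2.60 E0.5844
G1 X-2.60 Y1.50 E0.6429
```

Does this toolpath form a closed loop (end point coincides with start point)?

no

Start point (G0): (-3.00, 0.00). End point (last G1): the path does not return to the start — open.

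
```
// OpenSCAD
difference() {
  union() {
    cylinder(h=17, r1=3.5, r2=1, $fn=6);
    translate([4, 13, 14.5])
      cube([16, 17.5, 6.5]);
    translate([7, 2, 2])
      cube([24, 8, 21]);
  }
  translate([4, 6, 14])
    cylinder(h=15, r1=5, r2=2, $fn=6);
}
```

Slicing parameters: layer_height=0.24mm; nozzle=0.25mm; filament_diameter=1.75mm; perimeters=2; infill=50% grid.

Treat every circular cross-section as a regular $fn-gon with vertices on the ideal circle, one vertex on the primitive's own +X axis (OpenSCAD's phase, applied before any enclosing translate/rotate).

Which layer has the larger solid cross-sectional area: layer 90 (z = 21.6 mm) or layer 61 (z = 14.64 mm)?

Layer 90 (z = 21.6): the cone is not intersected at this z (z outside [0, 17]); the cube at (4, 13) does not reach this height (z outside [14.5, 21]); the cube at (7, 2) (footprint 24×8) is included at this height (area 192.00 mm²); Combining (union): only the 24×8 cube at (7, 2) is present, so the union is just that shape — area = 192.00 mm²; the cone at (4, 6) (r1=5→r2=2) has section circumradius 3.480 here — a regular 6-gon (area = (6/2)·3.480²·sin(360°/6) = 31.46 mm²); Subtracting the remaining from the first: starting from that combined region (192.00 mm²), the cone at (4, 6) partially overlaps it — only the 0.40 mm² overlap (of its 31.46 mm²) is removed, clipping the outline — area = 191.60 mm². So its area = 191.60 mm². Layer 61 (z = 14.64): the cone (r1=3.5→r2=1) has section circumradius 1.347 here — a regular 6-gon (area = (6/2)·1.347²·sin(360°/6) = 4.71 mm²); the cube at (4, 13) (footprint 16×17.5) is included at this height (area 280.00 mm²); the 24×8 cube at (7, 2) contributes its full rectangle (area 192.00 mm²); Merging all regions: the 3 present regions are separate (no shared area or edge), so areas and boundary lengths simply add and each stays a separate island — area = 476.71 mm²; the cone at (4, 6) contributes a regular 6-gon of circumradius 4.872 (interpolated between r1=5 and r2=2 at t=0.043) (area = (6/2)·4.872²·sin(360°/6) = 61.67 mm²); After the difference (first − rest): starting from the result so far (476.71 mm²), the cone at (4, 6) partially overlaps it — only the 6.07 mm² overlap (of its 61.67 mm²) is removed, clipping the outline — area = 470.64 mm². So its area = 470.64 mm². Layer 61 is larger (470.64 vs 191.60 mm²).

layer 61 (z = 14.64 mm)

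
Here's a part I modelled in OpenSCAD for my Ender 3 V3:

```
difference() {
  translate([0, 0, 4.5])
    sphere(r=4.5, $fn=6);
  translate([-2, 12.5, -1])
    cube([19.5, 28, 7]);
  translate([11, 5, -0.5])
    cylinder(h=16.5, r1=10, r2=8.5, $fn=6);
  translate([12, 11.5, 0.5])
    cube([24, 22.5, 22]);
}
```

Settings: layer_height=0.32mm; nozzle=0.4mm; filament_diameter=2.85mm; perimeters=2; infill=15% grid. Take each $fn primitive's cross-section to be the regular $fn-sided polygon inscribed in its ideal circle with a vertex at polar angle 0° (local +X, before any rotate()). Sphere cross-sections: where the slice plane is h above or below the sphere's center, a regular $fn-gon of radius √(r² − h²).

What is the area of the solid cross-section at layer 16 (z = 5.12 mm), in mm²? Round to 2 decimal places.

51.38 mm²

At z = 5.12 mm: the r=4.5 sphere slices to a regular 6-gon of circumradius 4.457 (√(r²−h²) with h=0.62 from center) (area = (6/2)·4.457²·sin(360°/6) = 51.61 mm²); the cube at (-2, 12.5) (footprint 19.5×28) is included at this height (area 546.00 mm²); the cone at (11, 5) (r1=10→r2=8.5) has section circumradius 9.489 here — a regular 6-gon (area = (6/2)·9.489²·sin(360°/6) = 233.94 mm²); the cube at (12, 11.5) (footprint 24×22.5) is included at this height (area 540.00 mm²); After the difference (first − rest): starting from the r=4.5 sphere (51.61 mm²), the 19.5×28 cube at (-2, 12.5) misses the remaining region (no effect); the cone at (11, 5) partially overlaps it — only the 0.23 mm² overlap (of its 233.94 mm²) is removed, clipping the outline; the 24×22.5 cube at (12, 11.5) misses the remaining region (no effect) — area = 51.38 mm². Overall, the cross-section is a single solid region. Net area = 51.38 mm².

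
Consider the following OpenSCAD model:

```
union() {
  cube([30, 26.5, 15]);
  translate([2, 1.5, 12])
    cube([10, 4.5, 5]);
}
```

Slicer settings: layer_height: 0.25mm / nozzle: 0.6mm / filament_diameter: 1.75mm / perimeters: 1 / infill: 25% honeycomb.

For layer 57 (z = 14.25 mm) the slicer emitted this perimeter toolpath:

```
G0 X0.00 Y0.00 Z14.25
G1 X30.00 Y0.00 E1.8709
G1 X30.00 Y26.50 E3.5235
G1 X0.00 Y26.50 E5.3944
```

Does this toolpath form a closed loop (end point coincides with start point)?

no

Start point (G0): (0.00, 0.00). End point (last G1): the path does not return to the start — open.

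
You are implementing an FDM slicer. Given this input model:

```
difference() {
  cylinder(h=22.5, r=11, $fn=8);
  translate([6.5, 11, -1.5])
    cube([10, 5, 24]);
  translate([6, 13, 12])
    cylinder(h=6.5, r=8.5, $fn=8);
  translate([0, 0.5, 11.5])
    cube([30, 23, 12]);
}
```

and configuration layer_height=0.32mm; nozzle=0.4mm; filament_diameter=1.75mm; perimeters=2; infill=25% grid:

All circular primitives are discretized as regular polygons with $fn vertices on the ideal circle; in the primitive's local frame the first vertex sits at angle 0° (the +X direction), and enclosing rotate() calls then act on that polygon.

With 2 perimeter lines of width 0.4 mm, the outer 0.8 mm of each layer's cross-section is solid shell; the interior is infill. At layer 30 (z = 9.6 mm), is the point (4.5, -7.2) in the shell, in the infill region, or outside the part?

At z = 9.6 mm: the r=11 cylinder contributes a regular 8-gon of circumradius 11; the 10×5 cube at (6.5, 11) contributes its full rectangle; the cylinder at (6, 13) is absent (z outside [12, 18.5]); the cube at (0, 0.5) is absent (z outside [11.5, 23.5]); After the difference (first − rest): starting from the r=11 cylinder, the 10×5 cube at (6.5, 11) misses the remaining region (no effect) — 1 connected region. Overall, the cross-section is a single solid region. The nearest boundary edge runs (7.78, -7.78)→(-0.00, -11.00); distance from the point to it = 1.79 mm. The point is inside the cross-section and 1.79 mm from the nearest boundary — more than the 0.8 mm shell width (2 × 0.4), so it's in the infill interior.

infill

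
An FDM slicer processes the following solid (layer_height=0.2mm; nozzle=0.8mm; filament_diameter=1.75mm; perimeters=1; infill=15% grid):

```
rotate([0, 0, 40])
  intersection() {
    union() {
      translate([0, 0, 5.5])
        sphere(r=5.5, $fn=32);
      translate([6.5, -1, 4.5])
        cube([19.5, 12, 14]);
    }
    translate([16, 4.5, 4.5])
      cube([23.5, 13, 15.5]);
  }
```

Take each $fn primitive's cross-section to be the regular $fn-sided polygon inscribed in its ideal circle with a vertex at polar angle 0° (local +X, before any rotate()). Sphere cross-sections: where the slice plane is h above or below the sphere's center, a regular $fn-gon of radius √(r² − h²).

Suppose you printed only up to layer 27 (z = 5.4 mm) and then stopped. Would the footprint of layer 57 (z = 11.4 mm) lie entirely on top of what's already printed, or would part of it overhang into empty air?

entirely on top

Compare the two slices. At z = 5.4: the r=5.5 sphere slices to a regular 32-gon of circumradius 5.499 (√(r²−h²) with h=0.1 from center) (area = (32/2)·5.499²·sin(360°/32) = 94.39 mm²); the 19.5×12 cube at (6.5, -1) contributes its full rectangle (area 234.00 mm²); Merging all regions: the 2 present regions are separate (no shared area or edge), so areas and boundary lengths simply add and each stays a separate island — area = 328.39 mm²; the cube at (16, 4.5) is present — its section is the full 23.5×13 rectangle (area 305.50 mm²); After intersecting: the 23.5×13 cube at (16, 4.5) partially overlaps that combined region; clipping to the common part keeps 65.00 mm² — area = 65.00 mm²; (rotated 40° about Z; rotation is an isometry so areas/perimeters/island counts are preserved). At z = 11.4: the sphere is absent (|z−center|=5.900 > r=5.5); the 19.5×12 cube at (6.5, -1) contributes its full rectangle (area 234.00 mm²); Taking the union: only the 19.5×12 cube at (6.5, -1) is present, so the union is just that shape — area = 234.00 mm²; the cube at (16, 4.5) (footprint 23.5×13) is included at this height (area 305.50 mm²); Taking the intersection: the 23.5×13 cube at (16, 4.5) partially overlaps that combined region; clipping to the common part keeps 65.00 mm² — area = 65.00 mm²; (whole slice rotated 40° about Z — lengths, areas and connectivity unchanged). Checking containment: the cross-section at z = 11.4 is a subset of the cross-section at z = 5.4.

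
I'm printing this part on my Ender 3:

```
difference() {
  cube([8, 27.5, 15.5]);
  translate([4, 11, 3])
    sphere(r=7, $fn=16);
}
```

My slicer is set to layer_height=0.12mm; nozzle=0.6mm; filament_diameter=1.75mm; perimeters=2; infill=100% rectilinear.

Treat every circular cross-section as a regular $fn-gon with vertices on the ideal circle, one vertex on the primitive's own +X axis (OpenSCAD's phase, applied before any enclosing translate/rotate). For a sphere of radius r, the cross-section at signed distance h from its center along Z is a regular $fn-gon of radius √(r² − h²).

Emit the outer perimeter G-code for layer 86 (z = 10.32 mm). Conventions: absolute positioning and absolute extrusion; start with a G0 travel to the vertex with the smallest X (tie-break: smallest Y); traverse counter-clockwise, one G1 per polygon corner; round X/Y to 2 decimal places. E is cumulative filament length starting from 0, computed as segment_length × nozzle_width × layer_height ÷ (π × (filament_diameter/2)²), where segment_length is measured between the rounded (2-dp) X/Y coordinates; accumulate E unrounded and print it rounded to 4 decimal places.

G0 X0.00 Y0.00 Z10.32
G1 X8.00 Y0.00 E0.2395
G1 X8.00 Y27.50 E1.0627
G1 X0.00 Y27.50 E1.3021
G1 X0.00 Y0.00 E2.1253

At z = 10.32 mm: the 8×27.5 cube contributes its full rectangle; the sphere at (4, 11) is absent (|z−center|=7.320 > r=7); Taking the first minus the rest: none of the subtracted shapes is present at this height, so the 8×27.5 cube is unchanged — 1 connected region. The outline is a single polygon with 4 vertices. Extrusion per mm of travel: 0.6 × 0.12 / (π × 0.875²) = 0.029934. Accumulating E over each segment gives final E = 2.1253.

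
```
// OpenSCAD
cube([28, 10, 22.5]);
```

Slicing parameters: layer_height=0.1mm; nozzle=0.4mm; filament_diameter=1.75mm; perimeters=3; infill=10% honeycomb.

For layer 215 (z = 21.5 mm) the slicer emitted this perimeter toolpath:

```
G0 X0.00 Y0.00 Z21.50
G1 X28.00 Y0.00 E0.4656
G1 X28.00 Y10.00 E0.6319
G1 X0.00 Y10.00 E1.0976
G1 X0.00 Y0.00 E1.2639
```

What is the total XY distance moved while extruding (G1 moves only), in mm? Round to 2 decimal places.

76.00 mm

Sum the Euclidean lengths of each G1 segment: total = 76.00 mm.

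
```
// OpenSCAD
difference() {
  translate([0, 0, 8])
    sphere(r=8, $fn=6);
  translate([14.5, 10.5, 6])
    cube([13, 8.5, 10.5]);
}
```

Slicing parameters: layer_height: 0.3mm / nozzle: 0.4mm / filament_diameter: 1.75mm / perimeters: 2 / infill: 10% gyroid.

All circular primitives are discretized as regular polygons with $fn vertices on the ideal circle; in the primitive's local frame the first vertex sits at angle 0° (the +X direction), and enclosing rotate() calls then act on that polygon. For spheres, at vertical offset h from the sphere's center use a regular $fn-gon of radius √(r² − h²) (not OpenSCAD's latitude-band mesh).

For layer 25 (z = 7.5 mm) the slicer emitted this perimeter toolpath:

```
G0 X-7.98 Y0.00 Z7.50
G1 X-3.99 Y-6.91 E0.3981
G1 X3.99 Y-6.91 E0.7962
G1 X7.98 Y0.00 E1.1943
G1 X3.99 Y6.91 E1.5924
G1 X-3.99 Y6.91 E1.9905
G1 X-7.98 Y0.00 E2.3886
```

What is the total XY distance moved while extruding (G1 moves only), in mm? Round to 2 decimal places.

47.88 mm

Sum the Euclidean lengths of each G1 segment: total = 47.88 mm.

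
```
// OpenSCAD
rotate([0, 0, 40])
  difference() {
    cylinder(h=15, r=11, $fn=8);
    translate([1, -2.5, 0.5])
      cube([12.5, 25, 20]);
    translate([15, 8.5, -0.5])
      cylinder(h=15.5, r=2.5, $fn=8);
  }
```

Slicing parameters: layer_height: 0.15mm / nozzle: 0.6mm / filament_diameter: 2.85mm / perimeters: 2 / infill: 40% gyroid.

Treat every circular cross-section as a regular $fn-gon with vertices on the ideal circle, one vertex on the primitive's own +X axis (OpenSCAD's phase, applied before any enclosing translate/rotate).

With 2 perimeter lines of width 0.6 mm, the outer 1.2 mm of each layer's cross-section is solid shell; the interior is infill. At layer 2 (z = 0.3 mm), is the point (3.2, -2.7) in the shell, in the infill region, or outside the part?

At z = 0.3 mm: the cylinder: section is a regular 8-gon, circumradius r=11; the cube at (1, -2.5) is not intersected at this z (z outside [0.5, 20.5]); the cylinder at (15, 8.5): section is a regular 8-gon, circumradius r=2.5; Subtracting the remaining from the first: starting from the r=11 cylinder, the r=2.5 cylinder at (15, 8.5) misses the remaining region (no effect) — 1 connected region; (whole slice rotated 40° about Z — lengths, areas and connectivity unchanged). Overall, the cross-section is a single solid region. Undo the 40° rotation: the query point maps to (0.716, -4.125) in the un-rotated model frame. The nearest boundary edge runs (7.78, -7.78)→(-0.00, -11.00); distance from the point to it = 6.08 mm. The point is inside the cross-section and 6.08 mm from the nearest boundary — more than the 1.2 mm shell width (2 × 0.6), so it's in the infill interior.

infill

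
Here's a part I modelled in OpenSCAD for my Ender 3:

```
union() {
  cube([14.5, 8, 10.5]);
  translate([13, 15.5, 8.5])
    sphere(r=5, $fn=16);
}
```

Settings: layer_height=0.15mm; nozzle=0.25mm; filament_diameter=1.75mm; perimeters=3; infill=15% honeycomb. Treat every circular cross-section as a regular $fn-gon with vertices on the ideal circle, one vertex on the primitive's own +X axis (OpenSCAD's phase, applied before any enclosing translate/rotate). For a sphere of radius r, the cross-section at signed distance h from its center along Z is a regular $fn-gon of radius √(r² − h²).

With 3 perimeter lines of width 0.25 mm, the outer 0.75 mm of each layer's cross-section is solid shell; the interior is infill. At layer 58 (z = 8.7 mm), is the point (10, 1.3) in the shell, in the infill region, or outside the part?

At z = 8.7 mm: the 14.5×8 cube contributes its full rectangle; the r=5 sphere at (13, 15.5) contributes a regular 16-gon of circumradius √(5²−0.2²) = 4.996; Combining (union): the 2 present regions are separate (no shared area or edge), so areas and boundary lengths simply add and each stays a separate island — 2 connected regions. Overall, the cross-section has 2 separate islands. The nearest boundary edge runs (14.50, 0.00)→(0.00, 0.00); distance from the point to it = 1.30 mm. (Shell/infill is judged within the island containing the point — the largest one.) The point is inside the cross-section and 1.30 mm from the nearest boundary — more than the 0.75 mm shell width (3 × 0.25), so it's in the infill interior.

infill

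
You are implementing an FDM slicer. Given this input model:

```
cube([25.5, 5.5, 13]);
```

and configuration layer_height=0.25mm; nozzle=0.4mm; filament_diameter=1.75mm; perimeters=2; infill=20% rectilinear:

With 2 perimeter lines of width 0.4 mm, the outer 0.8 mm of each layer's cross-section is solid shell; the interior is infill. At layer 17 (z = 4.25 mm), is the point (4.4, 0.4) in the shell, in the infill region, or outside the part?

shell

At z = 4.25 mm: the cube is present — its section is the full 25.5×5.5 rectangle. Overall, the cross-section is a single solid region. The nearest boundary edge runs (0.00, 0.00)→(25.50, 0.00); distance from the point to it = 0.40 mm. The point is inside the cross-section, 0.40 mm from the nearest boundary — within the 0.8 mm shell band (2 × 0.4).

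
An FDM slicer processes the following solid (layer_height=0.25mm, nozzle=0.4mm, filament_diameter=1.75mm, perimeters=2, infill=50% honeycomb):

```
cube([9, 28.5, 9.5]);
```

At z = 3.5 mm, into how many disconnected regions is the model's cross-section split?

At z = 3.5 mm: the 9×28.5 cube contributes its full rectangle. The result has 1 disconnected region.

1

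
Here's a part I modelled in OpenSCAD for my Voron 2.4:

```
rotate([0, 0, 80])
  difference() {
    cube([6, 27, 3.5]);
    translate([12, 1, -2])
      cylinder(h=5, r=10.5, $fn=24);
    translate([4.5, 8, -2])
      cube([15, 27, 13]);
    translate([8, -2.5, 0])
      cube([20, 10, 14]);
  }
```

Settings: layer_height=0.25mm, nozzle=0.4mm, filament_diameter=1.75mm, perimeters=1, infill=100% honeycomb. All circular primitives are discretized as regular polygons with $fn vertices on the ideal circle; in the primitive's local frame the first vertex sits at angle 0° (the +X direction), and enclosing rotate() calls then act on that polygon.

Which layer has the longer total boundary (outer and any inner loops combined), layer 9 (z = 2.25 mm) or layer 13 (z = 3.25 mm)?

layer 13 (z = 3.25 mm)

Layer 9 (z = 2.25): the cube (footprint 6×27) is included at this height (perimeter 66.00 mm); the r=10.5 cylinder at (12, 1) gives a regular 24-gon of circumradius 10.5 (constant along its height) (perimeter = 2·24·10.500·sin(180°/24) = 65.79 mm); the cube at (4.5, 8) (footprint 15×27) is included at this height (perimeter 84.00 mm); the cube at (8, -2.5) is present — its section is the full 20×10 rectangle (perimeter 60.00 mm); After the difference (first − rest): starting from the 6×27 cube, the r=10.5 cylinder at (12, 1) partially overlaps it — only the 31.03 mm² overlap (of its 342.42 mm²) is removed, clipping the outline; the 15×27 cube at (4.5, 8) partially overlaps it — only the 27.09 mm² overlap (of its 405.00 mm²) is removed, clipping the outline; the 20×10 cube at (8, -2.5) misses the remaining region (no effect) — boundary = 60.91 mm; (whole slice rotated 80° about Z — lengths, areas and connectivity unchanged). So its perimeter = 60.91 mm. Layer 13 (z = 3.25): the cube (footprint 6×27) is included at this height (perimeter 66.00 mm); the cylinder at (12, 1) is absent (z outside [-2, 3]); the cube at (4.5, 8) is present — its section is the full 15×27 rectangle (perimeter 84.00 mm); the cube at (8, -2.5) is present — its section is the full 20×10 rectangle (perimeter 60.00 mm); After the difference (first − rest): starting from the 6×27 cube, the 15×27 cube at (4.5, 8) partially overlaps it — only the 28.50 mm² overlap (of its 405.00 mm²) is removed, clipping the outline; the 20×10 cube at (8, -2.5) misses the remaining region (no effect) — boundary = 66.00 mm; (whole slice rotated 80° about Z — lengths, areas and connectivity unchanged). So its perimeter = 66.00 mm. Layer 13 is larger (66.00 vs 60.91 mm).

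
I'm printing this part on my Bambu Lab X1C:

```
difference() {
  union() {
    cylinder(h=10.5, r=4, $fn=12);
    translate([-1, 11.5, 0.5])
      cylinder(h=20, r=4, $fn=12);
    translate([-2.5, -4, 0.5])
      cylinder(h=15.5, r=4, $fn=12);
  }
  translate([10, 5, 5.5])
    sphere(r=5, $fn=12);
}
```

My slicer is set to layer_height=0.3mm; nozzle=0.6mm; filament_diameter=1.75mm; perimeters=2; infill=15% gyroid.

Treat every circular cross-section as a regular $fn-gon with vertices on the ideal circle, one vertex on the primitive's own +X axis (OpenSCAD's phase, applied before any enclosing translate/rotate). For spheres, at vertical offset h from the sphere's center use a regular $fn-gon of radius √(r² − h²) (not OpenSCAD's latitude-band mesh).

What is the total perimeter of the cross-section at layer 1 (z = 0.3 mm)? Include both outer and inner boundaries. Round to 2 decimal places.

24.85 mm

At z = 0.3 mm: the r=4 cylinder gives a regular 12-gon of circumradius 4 (constant along its height) (perimeter = 2·12·4.000·sin(180°/12) = 24.85 mm); the cylinder at (-1, 11.5) is absent (z outside [0.5, 20.5]); the cylinder at (-2.5, -4) is absent (z outside [0.5, 16]); Combining (union): only the r=4 cylinder is present, so the union is just that shape — boundary = 24.85 mm; the sphere at (10, 5) is not intersected at this z (|z−center|=5.200 > r=5); Taking the first minus the rest: none of the subtracted shapes is present at this height, so the result so far is unchanged — boundary = 24.85 mm. Overall, the cross-section is a single solid region. Total boundary length (outer) = 24.85 mm.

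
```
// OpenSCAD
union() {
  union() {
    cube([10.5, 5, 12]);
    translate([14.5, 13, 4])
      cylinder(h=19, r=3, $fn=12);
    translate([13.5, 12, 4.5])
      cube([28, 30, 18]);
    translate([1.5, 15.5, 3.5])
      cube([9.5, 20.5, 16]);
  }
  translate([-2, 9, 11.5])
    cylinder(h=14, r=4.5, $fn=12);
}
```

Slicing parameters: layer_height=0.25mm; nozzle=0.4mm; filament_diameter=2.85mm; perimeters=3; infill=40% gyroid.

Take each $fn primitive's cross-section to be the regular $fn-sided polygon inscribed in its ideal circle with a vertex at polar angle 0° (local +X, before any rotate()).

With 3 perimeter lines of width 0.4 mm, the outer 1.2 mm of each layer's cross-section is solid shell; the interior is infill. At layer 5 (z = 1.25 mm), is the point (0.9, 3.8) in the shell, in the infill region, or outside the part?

At z = 1.25 mm: the 10.5×5 cube contributes its full rectangle; the cylinder at (14.5, 13) does not reach this height (z outside [4, 23]); the cube at (13.5, 12) is absent (z outside [4.5, 22.5]); the cube at (1.5, 15.5) is absent (z outside [3.5, 19.5]); Combining (union): only the 10.5×5 cube is present, so the union is just that shape — 1 connected region; the cylinder at (-2, 9) is not intersected at this z (z outside [11.5, 25.5]); Taking the union: only the result so far is present, so the union is just that shape — 1 connected region. Overall, the cross-section is a single solid region. The nearest boundary edge runs (0.00, 5.00)→(0.00, 0.00); distance from the point to it = 0.90 mm. The point is inside the cross-section, 0.90 mm from the nearest boundary — within the 1.2 mm shell band (3 × 0.4).

shell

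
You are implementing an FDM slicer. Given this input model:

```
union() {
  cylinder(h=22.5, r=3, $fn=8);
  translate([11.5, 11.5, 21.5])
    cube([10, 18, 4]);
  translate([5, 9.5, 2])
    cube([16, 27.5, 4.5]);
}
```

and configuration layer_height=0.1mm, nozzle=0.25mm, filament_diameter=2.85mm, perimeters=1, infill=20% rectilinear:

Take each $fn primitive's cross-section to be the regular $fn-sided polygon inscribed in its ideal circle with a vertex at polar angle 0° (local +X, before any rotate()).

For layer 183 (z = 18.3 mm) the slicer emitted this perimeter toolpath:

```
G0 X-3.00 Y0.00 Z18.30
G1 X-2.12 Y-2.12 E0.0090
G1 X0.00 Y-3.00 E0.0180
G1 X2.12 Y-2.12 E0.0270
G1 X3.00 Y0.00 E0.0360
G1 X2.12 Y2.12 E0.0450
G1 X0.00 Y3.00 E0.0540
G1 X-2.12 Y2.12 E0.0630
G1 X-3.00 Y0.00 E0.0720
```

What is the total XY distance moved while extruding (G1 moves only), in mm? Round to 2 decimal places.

Sum the Euclidean lengths of each G1 segment: total = 18.36 mm.

18.36 mm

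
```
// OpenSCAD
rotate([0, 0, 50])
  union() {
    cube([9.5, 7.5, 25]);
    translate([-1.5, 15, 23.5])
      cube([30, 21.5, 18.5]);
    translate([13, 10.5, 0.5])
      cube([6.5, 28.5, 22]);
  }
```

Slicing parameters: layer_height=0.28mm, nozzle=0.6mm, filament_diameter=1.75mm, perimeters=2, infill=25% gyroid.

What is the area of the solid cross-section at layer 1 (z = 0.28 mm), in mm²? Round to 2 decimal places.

71.25 mm²

At z = 0.28 mm: the cube (footprint 9.5×7.5) is included at this height (area 71.25 mm²); the cube at (-1.5, 15) is absent (z outside [23.5, 42]); the cube at (13, 10.5) does not reach this height (z outside [0.5, 22.5]); Merging all regions: only the 9.5×7.5 cube is present, so the union is just that shape — area = 71.25 mm²; (rotated 50° about Z; rotation is an isometry so areas/perimeters/island counts are preserved). Overall, the cross-section is a single solid region. Net area = 71.25 mm².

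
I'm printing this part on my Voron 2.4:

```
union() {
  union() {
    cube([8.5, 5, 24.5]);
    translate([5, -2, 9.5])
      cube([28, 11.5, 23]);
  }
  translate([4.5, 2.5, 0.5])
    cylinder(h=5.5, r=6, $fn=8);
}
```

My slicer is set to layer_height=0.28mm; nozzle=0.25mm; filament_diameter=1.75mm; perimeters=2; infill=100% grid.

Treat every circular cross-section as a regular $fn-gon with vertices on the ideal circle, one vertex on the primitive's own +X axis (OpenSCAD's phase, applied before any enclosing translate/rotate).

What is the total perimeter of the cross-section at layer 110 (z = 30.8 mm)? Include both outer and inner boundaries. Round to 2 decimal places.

79.00 mm

At z = 30.8 mm: the cube is not intersected at this z (z outside [0, 24.5]); the 28×11.5 cube at (5, -2) contributes its full rectangle (perimeter 79.00 mm); Combining (union): only the 28×11.5 cube at (5, -2) is present, so the union is just that shape — boundary = 79.00 mm; the cylinder at (4.5, 2.5) does not reach this height (z outside [0.5, 6]); Taking the union: only that combined region is present, so the union is just that shape — boundary = 79.00 mm. Overall, the cross-section is a single solid region. Total boundary length (outer) = 79.00 mm.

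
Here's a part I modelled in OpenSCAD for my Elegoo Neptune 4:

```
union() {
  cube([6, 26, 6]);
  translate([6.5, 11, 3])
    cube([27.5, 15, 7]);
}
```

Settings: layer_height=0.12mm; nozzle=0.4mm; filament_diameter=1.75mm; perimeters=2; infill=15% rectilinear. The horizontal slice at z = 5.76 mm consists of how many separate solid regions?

2

At z = 5.76 mm: the cube is present — its section is the full 6×26 rectangle; the 27.5×15 cube at (6.5, 11) contributes its full rectangle; Merging all regions: the 2 present regions are separate (no shared area or edge), so areas and boundary lengths simply add and each stays a separate island — 2 connected regions. The result has 2 disconnected regions.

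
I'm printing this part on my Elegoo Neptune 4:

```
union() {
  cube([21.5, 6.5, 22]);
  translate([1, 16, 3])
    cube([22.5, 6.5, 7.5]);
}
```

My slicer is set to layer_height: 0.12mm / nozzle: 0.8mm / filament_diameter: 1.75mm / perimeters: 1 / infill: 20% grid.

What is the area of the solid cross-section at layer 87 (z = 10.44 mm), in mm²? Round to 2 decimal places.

286.00 mm²

At z = 10.44 mm: the cube is present — its section is the full 21.5×6.5 rectangle (area 139.75 mm²); the 22.5×6.5 cube at (1, 16) contributes its full rectangle (area 146.25 mm²); Taking the union: the 2 present regions are separate (no shared area or edge), so areas and boundary lengths simply add and each stays a separate island — area = 286.00 mm². Overall, the cross-section has 2 separate islands. Net area = 286.00 mm².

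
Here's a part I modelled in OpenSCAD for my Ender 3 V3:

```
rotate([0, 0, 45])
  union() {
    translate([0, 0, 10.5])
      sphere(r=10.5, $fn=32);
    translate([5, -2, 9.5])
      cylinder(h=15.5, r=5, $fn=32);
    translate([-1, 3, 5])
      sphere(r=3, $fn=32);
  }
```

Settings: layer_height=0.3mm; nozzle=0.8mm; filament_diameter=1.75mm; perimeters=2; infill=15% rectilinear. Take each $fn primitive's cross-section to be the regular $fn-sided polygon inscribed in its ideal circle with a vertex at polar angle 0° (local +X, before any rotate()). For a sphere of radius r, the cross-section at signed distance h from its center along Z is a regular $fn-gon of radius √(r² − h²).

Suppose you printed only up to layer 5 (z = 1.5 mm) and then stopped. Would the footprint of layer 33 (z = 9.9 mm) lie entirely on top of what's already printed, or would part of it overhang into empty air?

part overhangs

Compare the two slices. At z = 1.5: the r=10.5 sphere contributes a regular 32-gon of circumradius √(10.5²−9²) = 5.408 (area = (32/2)·5.408²·sin(360°/32) = 91.30 mm²); the cylinder at (5, -2) is not intersected at this z (z outside [9.5, 25]); the sphere at (-1, 3) does not reach this height (|z−center|=3.500 > r=3); Combining (union): only the r=10.5 sphere is present, so the union is just that shape — area = 91.30 mm²; (rotated 45° about Z; rotation is an isometry so areas/perimeters/island counts are preserved). At z = 9.9: the sphere: section is a regular 32-gon, circumradius = √(r²−h²) = √(10.5²−0.6²) = 10.483 (area = (32/2)·10.483²·sin(360°/32) = 343.02 mm²); the r=5 cylinder at (5, -2) gives a regular 32-gon of circumradius 5 (constant along its height) (area = (32/2)·5.000²·sin(360°/32) = 78.04 mm²); the sphere at (-1, 3) is absent (|z−center|=4.900 > r=3); Merging all regions: the r=5 cylinder at (5, -2) lies entirely inside the r=10.5 sphere, so the union is just the r=10.5 sphere — area = 343.02 mm²; (whole slice rotated 45° about Z — lengths, areas and connectivity unchanged). Checking containment: at z = 9.9 the cross-section extends beyond the z = 1.5 cross-section by about 251.71 mm².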